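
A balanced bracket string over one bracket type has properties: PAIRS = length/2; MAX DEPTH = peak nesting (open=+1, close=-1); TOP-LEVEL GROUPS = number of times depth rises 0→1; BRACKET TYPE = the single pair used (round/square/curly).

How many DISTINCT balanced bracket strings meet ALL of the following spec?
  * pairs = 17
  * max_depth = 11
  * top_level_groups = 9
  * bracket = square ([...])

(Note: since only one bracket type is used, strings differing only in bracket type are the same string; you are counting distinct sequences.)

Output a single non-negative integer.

Answer: 0

Derivation:
Spec: pairs=17 depth=11 groups=9
Count(depth <= 11) = 389367
Count(depth <= 10) = 389367
Count(depth == 11) = 389367 - 389367 = 0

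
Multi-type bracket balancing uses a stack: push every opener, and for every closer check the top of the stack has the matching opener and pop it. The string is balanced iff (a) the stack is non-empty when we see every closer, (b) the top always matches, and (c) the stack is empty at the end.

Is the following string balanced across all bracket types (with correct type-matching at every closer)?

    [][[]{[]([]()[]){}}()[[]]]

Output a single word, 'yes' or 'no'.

Answer: yes

Derivation:
pos 0: push '['; stack = [
pos 1: ']' matches '['; pop; stack = (empty)
pos 2: push '['; stack = [
pos 3: push '['; stack = [[
pos 4: ']' matches '['; pop; stack = [
pos 5: push '{'; stack = [{
pos 6: push '['; stack = [{[
pos 7: ']' matches '['; pop; stack = [{
pos 8: push '('; stack = [{(
pos 9: push '['; stack = [{([
pos 10: ']' matches '['; pop; stack = [{(
pos 11: push '('; stack = [{((
pos 12: ')' matches '('; pop; stack = [{(
pos 13: push '['; stack = [{([
pos 14: ']' matches '['; pop; stack = [{(
pos 15: ')' matches '('; pop; stack = [{
pos 16: push '{'; stack = [{{
pos 17: '}' matches '{'; pop; stack = [{
pos 18: '}' matches '{'; pop; stack = [
pos 19: push '('; stack = [(
pos 20: ')' matches '('; pop; stack = [
pos 21: push '['; stack = [[
pos 22: push '['; stack = [[[
pos 23: ']' matches '['; pop; stack = [[
pos 24: ']' matches '['; pop; stack = [
pos 25: ']' matches '['; pop; stack = (empty)
end: stack empty → VALID
Verdict: properly nested → yes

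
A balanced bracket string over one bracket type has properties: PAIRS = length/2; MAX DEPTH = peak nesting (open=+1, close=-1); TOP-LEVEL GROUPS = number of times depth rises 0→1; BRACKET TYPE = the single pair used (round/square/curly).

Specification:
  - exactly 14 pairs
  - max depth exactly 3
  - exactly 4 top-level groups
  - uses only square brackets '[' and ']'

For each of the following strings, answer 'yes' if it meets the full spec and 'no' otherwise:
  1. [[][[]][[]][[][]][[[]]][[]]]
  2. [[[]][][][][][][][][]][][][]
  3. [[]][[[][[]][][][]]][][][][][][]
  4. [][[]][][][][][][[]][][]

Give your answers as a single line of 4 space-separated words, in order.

Answer: no yes no no

Derivation:
String 1 '[[][[]][[]][[][]][[[]]][[]]]': depth seq [1 2 1 2 3 2 1 2 3 2 1 2 3 2 3 2 1 2 3 4 3 2 1 2 3 2 1 0]
  -> pairs=14 depth=4 groups=1 -> no
String 2 '[[[]][][][][][][][][]][][][]': depth seq [1 2 3 2 1 2 1 2 1 2 1 2 1 2 1 2 1 2 1 2 1 0 1 0 1 0 1 0]
  -> pairs=14 depth=3 groups=4 -> yes
String 3 '[[]][[[][[]][][][]]][][][][][][]': depth seq [1 2 1 0 1 2 3 2 3 4 3 2 3 2 3 2 3 2 1 0 1 0 1 0 1 0 1 0 1 0 1 0]
  -> pairs=16 depth=4 groups=8 -> no
String 4 '[][[]][][][][][][[]][][]': depth seq [1 0 1 2 1 0 1 0 1 0 1 0 1 0 1 0 1 2 1 0 1 0 1 0]
  -> pairs=12 depth=2 groups=10 -> no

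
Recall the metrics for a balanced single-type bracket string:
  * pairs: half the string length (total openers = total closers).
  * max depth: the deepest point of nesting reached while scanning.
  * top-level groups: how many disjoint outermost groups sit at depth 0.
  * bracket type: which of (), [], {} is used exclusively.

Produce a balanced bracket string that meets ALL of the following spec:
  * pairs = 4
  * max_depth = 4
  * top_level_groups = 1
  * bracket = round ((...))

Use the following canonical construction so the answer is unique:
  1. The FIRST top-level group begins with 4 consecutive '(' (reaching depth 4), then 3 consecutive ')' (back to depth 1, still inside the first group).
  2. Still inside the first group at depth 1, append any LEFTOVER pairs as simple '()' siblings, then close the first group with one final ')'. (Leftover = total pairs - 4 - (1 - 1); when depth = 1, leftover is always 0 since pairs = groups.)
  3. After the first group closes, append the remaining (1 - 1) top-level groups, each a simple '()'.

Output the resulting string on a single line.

Spec: pairs=4 depth=4 groups=1
Leftover pairs = 4 - 4 - (1-1) = 0
First group: deep chain of depth 4 + 0 sibling pairs
Remaining 0 groups: simple '()' each

Answer: (((())))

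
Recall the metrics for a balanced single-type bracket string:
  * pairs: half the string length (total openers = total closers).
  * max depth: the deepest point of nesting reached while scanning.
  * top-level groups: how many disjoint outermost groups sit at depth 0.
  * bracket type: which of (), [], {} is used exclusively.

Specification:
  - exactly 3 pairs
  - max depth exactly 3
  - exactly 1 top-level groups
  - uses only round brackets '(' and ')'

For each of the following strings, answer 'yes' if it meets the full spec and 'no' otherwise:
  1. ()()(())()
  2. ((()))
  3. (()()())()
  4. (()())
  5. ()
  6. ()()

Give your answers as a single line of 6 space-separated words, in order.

String 1 '()()(())()': depth seq [1 0 1 0 1 2 1 0 1 0]
  -> pairs=5 depth=2 groups=4 -> no
String 2 '((()))': depth seq [1 2 3 2 1 0]
  -> pairs=3 depth=3 groups=1 -> yes
String 3 '(()()())()': depth seq [1 2 1 2 1 2 1 0 1 0]
  -> pairs=5 depth=2 groups=2 -> no
String 4 '(()())': depth seq [1 2 1 2 1 0]
  -> pairs=3 depth=2 groups=1 -> no
String 5 '()': depth seq [1 0]
  -> pairs=1 depth=1 groups=1 -> no
String 6 '()()': depth seq [1 0 1 0]
  -> pairs=2 depth=1 groups=2 -> no

Answer: no yes no no no no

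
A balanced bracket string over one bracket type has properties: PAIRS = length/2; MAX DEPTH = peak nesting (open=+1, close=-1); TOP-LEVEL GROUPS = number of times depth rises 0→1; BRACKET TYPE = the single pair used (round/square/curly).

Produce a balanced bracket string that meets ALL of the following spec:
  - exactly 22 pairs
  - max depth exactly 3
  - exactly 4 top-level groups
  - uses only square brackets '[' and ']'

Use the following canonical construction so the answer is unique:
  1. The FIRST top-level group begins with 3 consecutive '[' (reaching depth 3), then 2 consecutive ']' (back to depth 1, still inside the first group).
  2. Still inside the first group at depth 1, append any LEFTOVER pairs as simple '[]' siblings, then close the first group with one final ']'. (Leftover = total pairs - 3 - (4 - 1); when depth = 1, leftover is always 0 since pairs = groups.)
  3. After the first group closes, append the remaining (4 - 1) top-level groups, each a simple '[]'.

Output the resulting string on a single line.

Spec: pairs=22 depth=3 groups=4
Leftover pairs = 22 - 3 - (4-1) = 16
First group: deep chain of depth 3 + 16 sibling pairs
Remaining 3 groups: simple '[]' each

Answer: [[[]][][][][][][][][][][][][][][][][]][][][]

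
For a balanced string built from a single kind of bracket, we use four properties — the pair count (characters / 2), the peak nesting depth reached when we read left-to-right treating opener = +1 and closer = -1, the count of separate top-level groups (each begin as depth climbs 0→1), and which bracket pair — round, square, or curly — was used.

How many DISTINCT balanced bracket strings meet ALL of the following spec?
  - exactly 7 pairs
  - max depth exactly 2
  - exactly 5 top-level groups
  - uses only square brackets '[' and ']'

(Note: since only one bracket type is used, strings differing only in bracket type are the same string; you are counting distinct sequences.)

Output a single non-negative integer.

Answer: 15

Derivation:
Spec: pairs=7 depth=2 groups=5
Count(depth <= 2) = 15
Count(depth <= 1) = 0
Count(depth == 2) = 15 - 0 = 15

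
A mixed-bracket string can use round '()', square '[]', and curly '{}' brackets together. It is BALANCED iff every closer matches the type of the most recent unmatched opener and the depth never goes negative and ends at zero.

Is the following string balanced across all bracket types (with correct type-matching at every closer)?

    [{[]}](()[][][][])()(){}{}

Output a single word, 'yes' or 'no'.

pos 0: push '['; stack = [
pos 1: push '{'; stack = [{
pos 2: push '['; stack = [{[
pos 3: ']' matches '['; pop; stack = [{
pos 4: '}' matches '{'; pop; stack = [
pos 5: ']' matches '['; pop; stack = (empty)
pos 6: push '('; stack = (
pos 7: push '('; stack = ((
pos 8: ')' matches '('; pop; stack = (
pos 9: push '['; stack = ([
pos 10: ']' matches '['; pop; stack = (
pos 11: push '['; stack = ([
pos 12: ']' matches '['; pop; stack = (
pos 13: push '['; stack = ([
pos 14: ']' matches '['; pop; stack = (
pos 15: push '['; stack = ([
pos 16: ']' matches '['; pop; stack = (
pos 17: ')' matches '('; pop; stack = (empty)
pos 18: push '('; stack = (
pos 19: ')' matches '('; pop; stack = (empty)
pos 20: push '('; stack = (
pos 21: ')' matches '('; pop; stack = (empty)
pos 22: push '{'; stack = {
pos 23: '}' matches '{'; pop; stack = (empty)
pos 24: push '{'; stack = {
pos 25: '}' matches '{'; pop; stack = (empty)
end: stack empty → VALID
Verdict: properly nested → yes

Answer: yes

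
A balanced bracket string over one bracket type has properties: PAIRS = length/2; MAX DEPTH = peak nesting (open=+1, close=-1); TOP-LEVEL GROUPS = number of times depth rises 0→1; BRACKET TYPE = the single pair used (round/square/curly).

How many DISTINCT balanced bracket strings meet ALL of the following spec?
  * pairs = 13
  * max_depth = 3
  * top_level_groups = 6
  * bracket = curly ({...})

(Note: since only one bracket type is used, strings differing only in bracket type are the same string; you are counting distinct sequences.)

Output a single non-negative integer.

Answer: 10044

Derivation:
Spec: pairs=13 depth=3 groups=6
Count(depth <= 3) = 10836
Count(depth <= 2) = 792
Count(depth == 3) = 10836 - 792 = 10044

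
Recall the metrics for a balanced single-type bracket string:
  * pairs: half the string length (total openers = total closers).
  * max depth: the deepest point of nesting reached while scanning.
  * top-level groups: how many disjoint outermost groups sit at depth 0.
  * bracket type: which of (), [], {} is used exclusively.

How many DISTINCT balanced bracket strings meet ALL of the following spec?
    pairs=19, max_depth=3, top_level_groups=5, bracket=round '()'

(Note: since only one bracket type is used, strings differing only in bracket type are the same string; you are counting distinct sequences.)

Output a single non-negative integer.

Answer: 3998220

Derivation:
Spec: pairs=19 depth=3 groups=5
Count(depth <= 3) = 4001280
Count(depth <= 2) = 3060
Count(depth == 3) = 4001280 - 3060 = 3998220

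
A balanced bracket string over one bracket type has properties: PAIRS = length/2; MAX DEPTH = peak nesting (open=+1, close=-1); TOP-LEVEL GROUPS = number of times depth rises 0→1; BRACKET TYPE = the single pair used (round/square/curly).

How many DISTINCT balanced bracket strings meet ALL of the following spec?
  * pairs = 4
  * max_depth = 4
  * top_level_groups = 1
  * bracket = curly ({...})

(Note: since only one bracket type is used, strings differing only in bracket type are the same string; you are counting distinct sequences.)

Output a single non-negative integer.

Spec: pairs=4 depth=4 groups=1
Count(depth <= 4) = 5
Count(depth <= 3) = 4
Count(depth == 4) = 5 - 4 = 1

Answer: 1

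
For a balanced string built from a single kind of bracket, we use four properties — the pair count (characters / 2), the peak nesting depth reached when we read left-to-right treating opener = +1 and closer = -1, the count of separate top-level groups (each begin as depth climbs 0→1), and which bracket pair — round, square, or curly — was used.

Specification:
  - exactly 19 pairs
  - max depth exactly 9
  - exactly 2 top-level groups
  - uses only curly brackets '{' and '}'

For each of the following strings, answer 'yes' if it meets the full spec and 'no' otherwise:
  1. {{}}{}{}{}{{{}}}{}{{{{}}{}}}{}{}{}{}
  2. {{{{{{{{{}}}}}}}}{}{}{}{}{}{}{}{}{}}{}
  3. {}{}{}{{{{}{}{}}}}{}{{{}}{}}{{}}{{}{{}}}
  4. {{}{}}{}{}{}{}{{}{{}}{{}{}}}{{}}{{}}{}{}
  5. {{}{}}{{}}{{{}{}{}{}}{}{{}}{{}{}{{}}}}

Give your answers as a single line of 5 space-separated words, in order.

String 1 '{{}}{}{}{}{{{}}}{}{{{{}}{}}}{}{}{}{}': depth seq [1 2 1 0 1 0 1 0 1 0 1 2 3 2 1 0 1 0 1 2 3 4 3 2 3 2 1 0 1 0 1 0 1 0 1 0]
  -> pairs=18 depth=4 groups=11 -> no
String 2 '{{{{{{{{{}}}}}}}}{}{}{}{}{}{}{}{}{}}{}': depth seq [1 2 3 4 5 6 7 8 9 8 7 6 5 4 3 2 1 2 1 2 1 2 1 2 1 2 1 2 1 2 1 2 1 2 1 0 1 0]
  -> pairs=19 depth=9 groups=2 -> yes
String 3 '{}{}{}{{{{}{}{}}}}{}{{{}}{}}{{}}{{}{{}}}': depth seq [1 0 1 0 1 0 1 2 3 4 3 4 3 4 3 2 1 0 1 0 1 2 3 2 1 2 1 0 1 2 1 0 1 2 1 2 3 2 1 0]
  -> pairs=20 depth=4 groups=8 -> no
String 4 '{{}{}}{}{}{}{}{{}{{}}{{}{}}}{{}}{{}}{}{}': depth seq [1 2 1 2 1 0 1 0 1 0 1 0 1 0 1 2 1 2 3 2 1 2 3 2 3 2 1 0 1 2 1 0 1 2 1 0 1 0 1 0]
  -> pairs=20 depth=3 groups=10 -> no
String 5 '{{}{}}{{}}{{{}{}{}{}}{}{{}}{{}{}{{}}}}': depth seq [1 2 1 2 1 0 1 2 1 0 1 2 3 2 3 2 3 2 3 2 1 2 1 2 3 2 1 2 3 2 3 2 3 4 3 2 1 0]
  -> pairs=19 depth=4 groups=3 -> no

Answer: no yes no no no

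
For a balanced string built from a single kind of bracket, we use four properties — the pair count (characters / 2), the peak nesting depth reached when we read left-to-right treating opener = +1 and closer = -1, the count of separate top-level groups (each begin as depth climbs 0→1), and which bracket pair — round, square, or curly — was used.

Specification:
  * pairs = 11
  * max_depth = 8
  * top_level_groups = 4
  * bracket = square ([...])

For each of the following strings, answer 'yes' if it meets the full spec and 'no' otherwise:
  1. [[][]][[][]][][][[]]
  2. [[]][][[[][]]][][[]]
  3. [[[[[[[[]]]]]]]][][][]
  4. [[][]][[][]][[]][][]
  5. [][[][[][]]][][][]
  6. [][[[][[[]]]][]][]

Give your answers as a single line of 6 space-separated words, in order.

Answer: no no yes no no no

Derivation:
String 1 '[[][]][[][]][][][[]]': depth seq [1 2 1 2 1 0 1 2 1 2 1 0 1 0 1 0 1 2 1 0]
  -> pairs=10 depth=2 groups=5 -> no
String 2 '[[]][][[[][]]][][[]]': depth seq [1 2 1 0 1 0 1 2 3 2 3 2 1 0 1 0 1 2 1 0]
  -> pairs=10 depth=3 groups=5 -> no
String 3 '[[[[[[[[]]]]]]]][][][]': depth seq [1 2 3 4 5 6 7 8 7 6 5 4 3 2 1 0 1 0 1 0 1 0]
  -> pairs=11 depth=8 groups=4 -> yes
String 4 '[[][]][[][]][[]][][]': depth seq [1 2 1 2 1 0 1 2 1 2 1 0 1 2 1 0 1 0 1 0]
  -> pairs=10 depth=2 groups=5 -> no
String 5 '[][[][[][]]][][][]': depth seq [1 0 1 2 1 2 3 2 3 2 1 0 1 0 1 0 1 0]
  -> pairs=9 depth=3 groups=5 -> no
String 6 '[][[[][[[]]]][]][]': depth seq [1 0 1 2 3 2 3 4 5 4 3 2 1 2 1 0 1 0]
  -> pairs=9 depth=5 groups=3 -> no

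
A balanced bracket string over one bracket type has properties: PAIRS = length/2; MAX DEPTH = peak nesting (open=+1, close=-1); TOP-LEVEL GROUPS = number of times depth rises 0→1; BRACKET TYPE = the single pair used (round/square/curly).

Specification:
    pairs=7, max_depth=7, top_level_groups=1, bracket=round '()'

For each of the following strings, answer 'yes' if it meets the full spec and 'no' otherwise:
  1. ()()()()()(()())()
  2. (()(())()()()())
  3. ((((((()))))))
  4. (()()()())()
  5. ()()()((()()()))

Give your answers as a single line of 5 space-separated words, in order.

String 1 '()()()()()(()())()': depth seq [1 0 1 0 1 0 1 0 1 0 1 2 1 2 1 0 1 0]
  -> pairs=9 depth=2 groups=7 -> no
String 2 '(()(())()()()())': depth seq [1 2 1 2 3 2 1 2 1 2 1 2 1 2 1 0]
  -> pairs=8 depth=3 groups=1 -> no
String 3 '((((((()))))))': depth seq [1 2 3 4 5 6 7 6 5 4 3 2 1 0]
  -> pairs=7 depth=7 groups=1 -> yes
String 4 '(()()()())()': depth seq [1 2 1 2 1 2 1 2 1 0 1 0]
  -> pairs=6 depth=2 groups=2 -> no
String 5 '()()()((()()()))': depth seq [1 0 1 0 1 0 1 2 3 2 3 2 3 2 1 0]
  -> pairs=8 depth=3 groups=4 -> no

Answer: no no yes no no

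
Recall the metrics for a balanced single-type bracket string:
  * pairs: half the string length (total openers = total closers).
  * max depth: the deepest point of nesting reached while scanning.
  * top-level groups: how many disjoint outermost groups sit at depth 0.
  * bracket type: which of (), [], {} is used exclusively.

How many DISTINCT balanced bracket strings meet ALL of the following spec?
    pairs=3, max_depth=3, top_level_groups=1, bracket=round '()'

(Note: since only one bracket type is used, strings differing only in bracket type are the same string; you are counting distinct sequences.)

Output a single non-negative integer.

Spec: pairs=3 depth=3 groups=1
Count(depth <= 3) = 2
Count(depth <= 2) = 1
Count(depth == 3) = 2 - 1 = 1

Answer: 1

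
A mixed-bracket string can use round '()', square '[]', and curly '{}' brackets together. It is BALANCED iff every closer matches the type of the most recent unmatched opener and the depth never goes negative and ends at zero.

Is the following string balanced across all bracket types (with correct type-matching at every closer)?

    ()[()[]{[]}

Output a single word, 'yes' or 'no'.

Answer: no

Derivation:
pos 0: push '('; stack = (
pos 1: ')' matches '('; pop; stack = (empty)
pos 2: push '['; stack = [
pos 3: push '('; stack = [(
pos 4: ')' matches '('; pop; stack = [
pos 5: push '['; stack = [[
pos 6: ']' matches '['; pop; stack = [
pos 7: push '{'; stack = [{
pos 8: push '['; stack = [{[
pos 9: ']' matches '['; pop; stack = [{
pos 10: '}' matches '{'; pop; stack = [
end: stack still non-empty ([) → INVALID
Verdict: unclosed openers at end: [ → no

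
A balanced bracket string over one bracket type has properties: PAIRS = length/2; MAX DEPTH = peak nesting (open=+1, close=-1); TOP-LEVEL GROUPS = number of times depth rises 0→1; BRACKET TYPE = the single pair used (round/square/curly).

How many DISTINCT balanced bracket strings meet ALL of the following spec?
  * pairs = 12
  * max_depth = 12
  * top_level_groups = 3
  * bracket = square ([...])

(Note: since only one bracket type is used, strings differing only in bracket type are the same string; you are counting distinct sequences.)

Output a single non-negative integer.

Answer: 0

Derivation:
Spec: pairs=12 depth=12 groups=3
Count(depth <= 12) = 41990
Count(depth <= 11) = 41990
Count(depth == 12) = 41990 - 41990 = 0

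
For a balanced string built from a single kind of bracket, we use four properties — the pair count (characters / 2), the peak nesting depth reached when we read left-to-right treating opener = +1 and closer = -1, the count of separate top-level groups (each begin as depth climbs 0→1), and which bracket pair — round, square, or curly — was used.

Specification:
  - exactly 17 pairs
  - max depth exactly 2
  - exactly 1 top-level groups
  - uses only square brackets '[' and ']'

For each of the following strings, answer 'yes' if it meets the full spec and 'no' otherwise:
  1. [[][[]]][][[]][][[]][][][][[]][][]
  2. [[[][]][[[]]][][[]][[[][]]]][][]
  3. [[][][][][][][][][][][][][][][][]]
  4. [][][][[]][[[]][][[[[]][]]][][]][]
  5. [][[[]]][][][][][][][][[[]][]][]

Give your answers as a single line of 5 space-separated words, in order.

String 1 '[[][[]]][][[]][][[]][][][][[]][][]': depth seq [1 2 1 2 3 2 1 0 1 0 1 2 1 0 1 0 1 2 1 0 1 0 1 0 1 0 1 2 1 0 1 0 1 0]
  -> pairs=17 depth=3 groups=11 -> no
String 2 '[[[][]][[[]]][][[]][[[][]]]][][]': depth seq [1 2 3 2 3 2 1 2 3 4 3 2 1 2 1 2 3 2 1 2 3 4 3 4 3 2 1 0 1 0 1 0]
  -> pairs=16 depth=4 groups=3 -> no
String 3 '[[][][][][][][][][][][][][][][][]]': depth seq [1 2 1 2 1 2 1 2 1 2 1 2 1 2 1 2 1 2 1 2 1 2 1 2 1 2 1 2 1 2 1 2 1 0]
  -> pairs=17 depth=2 groups=1 -> yes
String 4 '[][][][[]][[[]][][[[[]][]]][][]][]': depth seq [1 0 1 0 1 0 1 2 1 0 1 2 3 2 1 2 1 2 3 4 5 4 3 4 3 2 1 2 1 2 1 0 1 0]
  -> pairs=17 depth=5 groups=6 -> no
String 5 '[][[[]]][][][][][][][][[[]][]][]': depth seq [1 0 1 2 3 2 1 0 1 0 1 0 1 0 1 0 1 0 1 0 1 0 1 2 3 2 1 2 1 0 1 0]
  -> pairs=16 depth=3 groups=11 -> no

Answer: no no yes no no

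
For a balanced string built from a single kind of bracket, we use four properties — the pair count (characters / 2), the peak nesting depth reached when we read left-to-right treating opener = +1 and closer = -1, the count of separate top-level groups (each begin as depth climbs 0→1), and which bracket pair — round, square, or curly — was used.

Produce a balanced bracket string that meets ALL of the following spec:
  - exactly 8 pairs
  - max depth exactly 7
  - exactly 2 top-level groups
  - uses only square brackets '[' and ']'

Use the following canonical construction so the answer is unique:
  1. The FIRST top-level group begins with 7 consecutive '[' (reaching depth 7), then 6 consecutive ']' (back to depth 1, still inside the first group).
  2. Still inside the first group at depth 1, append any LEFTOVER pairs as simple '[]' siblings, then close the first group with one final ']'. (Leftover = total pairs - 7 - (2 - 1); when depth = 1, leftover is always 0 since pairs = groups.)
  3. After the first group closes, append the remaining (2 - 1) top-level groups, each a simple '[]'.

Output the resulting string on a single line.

Answer: [[[[[[[]]]]]]][]

Derivation:
Spec: pairs=8 depth=7 groups=2
Leftover pairs = 8 - 7 - (2-1) = 0
First group: deep chain of depth 7 + 0 sibling pairs
Remaining 1 groups: simple '[]' each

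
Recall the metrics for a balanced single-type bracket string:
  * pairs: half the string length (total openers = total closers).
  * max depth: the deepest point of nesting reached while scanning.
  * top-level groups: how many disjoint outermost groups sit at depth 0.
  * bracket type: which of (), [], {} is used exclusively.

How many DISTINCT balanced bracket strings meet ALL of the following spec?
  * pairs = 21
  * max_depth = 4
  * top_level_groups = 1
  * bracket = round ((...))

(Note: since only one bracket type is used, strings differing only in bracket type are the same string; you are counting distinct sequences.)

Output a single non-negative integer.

Answer: 62721698

Derivation:
Spec: pairs=21 depth=4 groups=1
Count(depth <= 4) = 63245986
Count(depth <= 3) = 524288
Count(depth == 4) = 63245986 - 524288 = 62721698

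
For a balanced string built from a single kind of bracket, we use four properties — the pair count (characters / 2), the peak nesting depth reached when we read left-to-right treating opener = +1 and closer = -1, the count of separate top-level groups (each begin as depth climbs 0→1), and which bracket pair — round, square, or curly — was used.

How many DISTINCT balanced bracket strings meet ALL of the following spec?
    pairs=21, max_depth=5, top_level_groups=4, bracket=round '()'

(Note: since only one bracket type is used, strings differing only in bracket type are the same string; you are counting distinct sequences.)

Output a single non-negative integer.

Spec: pairs=21 depth=5 groups=4
Count(depth <= 5) = 1087577492
Count(depth <= 4) = 320747544
Count(depth == 5) = 1087577492 - 320747544 = 766829948

Answer: 766829948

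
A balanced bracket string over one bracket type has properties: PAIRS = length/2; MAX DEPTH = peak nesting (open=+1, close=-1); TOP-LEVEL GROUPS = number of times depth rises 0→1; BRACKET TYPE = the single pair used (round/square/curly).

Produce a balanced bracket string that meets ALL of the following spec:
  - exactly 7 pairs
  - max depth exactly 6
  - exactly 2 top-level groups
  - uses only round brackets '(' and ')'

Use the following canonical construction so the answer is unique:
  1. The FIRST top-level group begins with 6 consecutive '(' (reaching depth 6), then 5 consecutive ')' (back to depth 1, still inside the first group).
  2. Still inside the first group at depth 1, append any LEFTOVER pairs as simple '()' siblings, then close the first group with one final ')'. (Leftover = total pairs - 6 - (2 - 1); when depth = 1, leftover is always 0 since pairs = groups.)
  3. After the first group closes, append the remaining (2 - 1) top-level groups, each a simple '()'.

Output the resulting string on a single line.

Spec: pairs=7 depth=6 groups=2
Leftover pairs = 7 - 6 - (2-1) = 0
First group: deep chain of depth 6 + 0 sibling pairs
Remaining 1 groups: simple '()' each

Answer: (((((())))))()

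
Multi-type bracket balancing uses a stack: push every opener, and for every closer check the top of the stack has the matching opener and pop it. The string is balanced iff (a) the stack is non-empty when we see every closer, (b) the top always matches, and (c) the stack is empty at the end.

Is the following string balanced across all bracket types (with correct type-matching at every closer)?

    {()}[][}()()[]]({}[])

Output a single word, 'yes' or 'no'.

Answer: no

Derivation:
pos 0: push '{'; stack = {
pos 1: push '('; stack = {(
pos 2: ')' matches '('; pop; stack = {
pos 3: '}' matches '{'; pop; stack = (empty)
pos 4: push '['; stack = [
pos 5: ']' matches '['; pop; stack = (empty)
pos 6: push '['; stack = [
pos 7: saw closer '}' but top of stack is '[' (expected ']') → INVALID
Verdict: type mismatch at position 7: '}' closes '[' → no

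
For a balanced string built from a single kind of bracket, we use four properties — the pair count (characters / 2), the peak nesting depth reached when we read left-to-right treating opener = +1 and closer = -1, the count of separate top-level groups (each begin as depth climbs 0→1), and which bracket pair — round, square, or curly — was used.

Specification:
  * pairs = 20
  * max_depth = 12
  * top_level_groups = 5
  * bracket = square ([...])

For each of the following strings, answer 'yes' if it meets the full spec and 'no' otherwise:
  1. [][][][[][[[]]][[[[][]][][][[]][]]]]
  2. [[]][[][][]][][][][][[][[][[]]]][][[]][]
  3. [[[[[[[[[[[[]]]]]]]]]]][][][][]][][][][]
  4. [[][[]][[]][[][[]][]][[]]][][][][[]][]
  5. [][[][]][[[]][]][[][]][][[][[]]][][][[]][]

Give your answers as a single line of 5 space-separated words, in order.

Answer: no no yes no no

Derivation:
String 1 '[][][][[][[[]]][[[[][]][][][[]][]]]]': depth seq [1 0 1 0 1 0 1 2 1 2 3 4 3 2 1 2 3 4 5 4 5 4 3 4 3 4 3 4 5 4 3 4 3 2 1 0]
  -> pairs=18 depth=5 groups=4 -> no
String 2 '[[]][[][][]][][][][][[][[][[]]]][][[]][]': depth seq [1 2 1 0 1 2 1 2 1 2 1 0 1 0 1 0 1 0 1 0 1 2 1 2 3 2 3 4 3 2 1 0 1 0 1 2 1 0 1 0]
  -> pairs=20 depth=4 groups=10 -> no
String 3 '[[[[[[[[[[[[]]]]]]]]]]][][][][]][][][][]': depth seq [1 2 3 4 5 6 7 8 9 10 11 12 11 10 9 8 7 6 5 4 3 2 1 2 1 2 1 2 1 2 1 0 1 0 1 0 1 0 1 0]
  -> pairs=20 depth=12 groups=5 -> yes
String 4 '[[][[]][[]][[][[]][]][[]]][][][][[]][]': depth seq [1 2 1 2 3 2 1 2 3 2 1 2 3 2 3 4 3 2 3 2 1 2 3 2 1 0 1 0 1 0 1 0 1 2 1 0 1 0]
  -> pairs=19 depth=4 groups=6 -> no
String 5 '[][[][]][[[]][]][[][]][][[][[]]][][][[]][]': depth seq [1 0 1 2 1 2 1 0 1 2 3 2 1 2 1 0 1 2 1 2 1 0 1 0 1 2 1 2 3 2 1 0 1 0 1 0 1 2 1 0 1 0]
  -> pairs=21 depth=3 groups=10 -> no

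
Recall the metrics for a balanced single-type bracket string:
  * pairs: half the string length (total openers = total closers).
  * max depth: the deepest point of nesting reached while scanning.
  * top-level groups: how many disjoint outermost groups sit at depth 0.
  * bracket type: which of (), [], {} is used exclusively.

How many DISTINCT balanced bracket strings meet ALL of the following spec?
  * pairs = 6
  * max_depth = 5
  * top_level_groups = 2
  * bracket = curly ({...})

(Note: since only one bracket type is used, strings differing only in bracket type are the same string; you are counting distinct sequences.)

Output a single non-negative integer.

Spec: pairs=6 depth=5 groups=2
Count(depth <= 5) = 42
Count(depth <= 4) = 40
Count(depth == 5) = 42 - 40 = 2

Answer: 2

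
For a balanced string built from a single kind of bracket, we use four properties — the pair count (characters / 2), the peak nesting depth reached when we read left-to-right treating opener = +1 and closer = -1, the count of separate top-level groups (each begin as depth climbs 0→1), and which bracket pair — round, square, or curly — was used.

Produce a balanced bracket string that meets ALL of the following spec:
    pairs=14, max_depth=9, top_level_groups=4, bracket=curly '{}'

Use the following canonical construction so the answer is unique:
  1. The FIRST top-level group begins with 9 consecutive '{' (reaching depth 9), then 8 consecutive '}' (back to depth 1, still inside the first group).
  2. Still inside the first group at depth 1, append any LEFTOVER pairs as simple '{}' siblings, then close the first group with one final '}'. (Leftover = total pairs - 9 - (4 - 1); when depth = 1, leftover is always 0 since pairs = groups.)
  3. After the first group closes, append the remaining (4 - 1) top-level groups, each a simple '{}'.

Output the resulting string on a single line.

Spec: pairs=14 depth=9 groups=4
Leftover pairs = 14 - 9 - (4-1) = 2
First group: deep chain of depth 9 + 2 sibling pairs
Remaining 3 groups: simple '{}' each

Answer: {{{{{{{{{}}}}}}}}{}{}}{}{}{}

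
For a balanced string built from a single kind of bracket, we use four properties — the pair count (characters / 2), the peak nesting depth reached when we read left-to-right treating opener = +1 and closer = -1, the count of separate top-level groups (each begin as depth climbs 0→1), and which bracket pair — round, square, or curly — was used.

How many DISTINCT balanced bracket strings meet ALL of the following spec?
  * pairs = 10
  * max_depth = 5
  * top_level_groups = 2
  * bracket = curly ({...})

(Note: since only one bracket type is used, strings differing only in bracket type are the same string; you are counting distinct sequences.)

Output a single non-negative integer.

Answer: 1461

Derivation:
Spec: pairs=10 depth=5 groups=2
Count(depth <= 5) = 4012
Count(depth <= 4) = 2551
Count(depth == 5) = 4012 - 2551 = 1461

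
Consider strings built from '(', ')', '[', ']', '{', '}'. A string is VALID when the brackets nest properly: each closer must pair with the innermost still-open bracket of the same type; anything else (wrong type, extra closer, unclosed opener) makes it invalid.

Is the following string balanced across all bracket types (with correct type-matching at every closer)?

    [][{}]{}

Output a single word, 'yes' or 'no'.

Answer: yes

Derivation:
pos 0: push '['; stack = [
pos 1: ']' matches '['; pop; stack = (empty)
pos 2: push '['; stack = [
pos 3: push '{'; stack = [{
pos 4: '}' matches '{'; pop; stack = [
pos 5: ']' matches '['; pop; stack = (empty)
pos 6: push '{'; stack = {
pos 7: '}' matches '{'; pop; stack = (empty)
end: stack empty → VALID
Verdict: properly nested → yes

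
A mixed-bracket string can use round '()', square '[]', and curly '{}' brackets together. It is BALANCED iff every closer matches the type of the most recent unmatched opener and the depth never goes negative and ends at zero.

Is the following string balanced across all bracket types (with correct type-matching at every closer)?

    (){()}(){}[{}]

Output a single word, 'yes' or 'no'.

Answer: yes

Derivation:
pos 0: push '('; stack = (
pos 1: ')' matches '('; pop; stack = (empty)
pos 2: push '{'; stack = {
pos 3: push '('; stack = {(
pos 4: ')' matches '('; pop; stack = {
pos 5: '}' matches '{'; pop; stack = (empty)
pos 6: push '('; stack = (
pos 7: ')' matches '('; pop; stack = (empty)
pos 8: push '{'; stack = {
pos 9: '}' matches '{'; pop; stack = (empty)
pos 10: push '['; stack = [
pos 11: push '{'; stack = [{
pos 12: '}' matches '{'; pop; stack = [
pos 13: ']' matches '['; pop; stack = (empty)
end: stack empty → VALID
Verdict: properly nested → yes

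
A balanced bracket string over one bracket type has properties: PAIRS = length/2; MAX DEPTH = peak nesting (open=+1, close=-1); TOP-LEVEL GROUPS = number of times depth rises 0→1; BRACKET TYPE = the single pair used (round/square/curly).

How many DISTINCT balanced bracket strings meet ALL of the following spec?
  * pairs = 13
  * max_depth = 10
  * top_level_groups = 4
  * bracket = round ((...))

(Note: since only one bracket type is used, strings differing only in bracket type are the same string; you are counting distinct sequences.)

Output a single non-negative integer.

Spec: pairs=13 depth=10 groups=4
Count(depth <= 10) = 90440
Count(depth <= 9) = 90436
Count(depth == 10) = 90440 - 90436 = 4

Answer: 4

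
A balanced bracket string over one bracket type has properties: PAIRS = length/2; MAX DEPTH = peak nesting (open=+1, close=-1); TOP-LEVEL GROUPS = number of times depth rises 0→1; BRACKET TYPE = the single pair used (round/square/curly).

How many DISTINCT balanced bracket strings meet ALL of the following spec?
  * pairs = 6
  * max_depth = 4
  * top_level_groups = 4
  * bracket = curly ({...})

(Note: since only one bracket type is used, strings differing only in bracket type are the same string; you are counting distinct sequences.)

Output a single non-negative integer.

Spec: pairs=6 depth=4 groups=4
Count(depth <= 4) = 14
Count(depth <= 3) = 14
Count(depth == 4) = 14 - 14 = 0

Answer: 0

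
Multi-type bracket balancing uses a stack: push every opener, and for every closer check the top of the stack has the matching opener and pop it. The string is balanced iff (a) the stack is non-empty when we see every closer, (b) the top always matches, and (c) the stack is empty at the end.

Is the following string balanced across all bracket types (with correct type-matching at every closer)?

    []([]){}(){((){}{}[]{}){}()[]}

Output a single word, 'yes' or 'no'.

pos 0: push '['; stack = [
pos 1: ']' matches '['; pop; stack = (empty)
pos 2: push '('; stack = (
pos 3: push '['; stack = ([
pos 4: ']' matches '['; pop; stack = (
pos 5: ')' matches '('; pop; stack = (empty)
pos 6: push '{'; stack = {
pos 7: '}' matches '{'; pop; stack = (empty)
pos 8: push '('; stack = (
pos 9: ')' matches '('; pop; stack = (empty)
pos 10: push '{'; stack = {
pos 11: push '('; stack = {(
pos 12: push '('; stack = {((
pos 13: ')' matches '('; pop; stack = {(
pos 14: push '{'; stack = {({
pos 15: '}' matches '{'; pop; stack = {(
pos 16: push '{'; stack = {({
pos 17: '}' matches '{'; pop; stack = {(
pos 18: push '['; stack = {([
pos 19: ']' matches '['; pop; stack = {(
pos 20: push '{'; stack = {({
pos 21: '}' matches '{'; pop; stack = {(
pos 22: ')' matches '('; pop; stack = {
pos 23: push '{'; stack = {{
pos 24: '}' matches '{'; pop; stack = {
pos 25: push '('; stack = {(
pos 26: ')' matches '('; pop; stack = {
pos 27: push '['; stack = {[
pos 28: ']' matches '['; pop; stack = {
pos 29: '}' matches '{'; pop; stack = (empty)
end: stack empty → VALID
Verdict: properly nested → yes

Answer: yes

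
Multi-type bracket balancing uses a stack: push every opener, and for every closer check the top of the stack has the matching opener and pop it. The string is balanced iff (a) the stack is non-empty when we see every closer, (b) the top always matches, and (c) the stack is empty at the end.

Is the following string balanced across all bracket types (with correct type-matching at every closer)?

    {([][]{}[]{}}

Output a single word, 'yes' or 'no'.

pos 0: push '{'; stack = {
pos 1: push '('; stack = {(
pos 2: push '['; stack = {([
pos 3: ']' matches '['; pop; stack = {(
pos 4: push '['; stack = {([
pos 5: ']' matches '['; pop; stack = {(
pos 6: push '{'; stack = {({
pos 7: '}' matches '{'; pop; stack = {(
pos 8: push '['; stack = {([
pos 9: ']' matches '['; pop; stack = {(
pos 10: push '{'; stack = {({
pos 11: '}' matches '{'; pop; stack = {(
pos 12: saw closer '}' but top of stack is '(' (expected ')') → INVALID
Verdict: type mismatch at position 12: '}' closes '(' → no

Answer: no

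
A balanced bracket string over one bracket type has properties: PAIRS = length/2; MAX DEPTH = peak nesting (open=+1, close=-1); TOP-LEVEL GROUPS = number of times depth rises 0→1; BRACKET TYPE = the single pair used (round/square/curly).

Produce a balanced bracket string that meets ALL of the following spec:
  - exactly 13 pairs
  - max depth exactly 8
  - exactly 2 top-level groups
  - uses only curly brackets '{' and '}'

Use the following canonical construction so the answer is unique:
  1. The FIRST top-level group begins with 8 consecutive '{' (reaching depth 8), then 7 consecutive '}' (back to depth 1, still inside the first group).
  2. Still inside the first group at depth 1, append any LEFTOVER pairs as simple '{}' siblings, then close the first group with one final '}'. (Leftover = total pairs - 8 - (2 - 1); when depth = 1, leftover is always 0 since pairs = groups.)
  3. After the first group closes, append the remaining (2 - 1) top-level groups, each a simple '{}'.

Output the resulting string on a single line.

Spec: pairs=13 depth=8 groups=2
Leftover pairs = 13 - 8 - (2-1) = 4
First group: deep chain of depth 8 + 4 sibling pairs
Remaining 1 groups: simple '{}' each

Answer: {{{{{{{{}}}}}}}{}{}{}{}}{}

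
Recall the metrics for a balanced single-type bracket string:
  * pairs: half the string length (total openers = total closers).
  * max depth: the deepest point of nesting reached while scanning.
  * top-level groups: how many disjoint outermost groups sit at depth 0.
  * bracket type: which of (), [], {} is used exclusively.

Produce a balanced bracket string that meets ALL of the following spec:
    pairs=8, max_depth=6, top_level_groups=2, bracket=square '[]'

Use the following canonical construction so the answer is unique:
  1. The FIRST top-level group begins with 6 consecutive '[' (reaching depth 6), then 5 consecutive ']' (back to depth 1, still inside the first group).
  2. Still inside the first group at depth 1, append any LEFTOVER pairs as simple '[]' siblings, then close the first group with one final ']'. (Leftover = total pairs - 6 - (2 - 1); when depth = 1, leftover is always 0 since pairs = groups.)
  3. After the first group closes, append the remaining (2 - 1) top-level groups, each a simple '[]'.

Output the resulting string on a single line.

Spec: pairs=8 depth=6 groups=2
Leftover pairs = 8 - 6 - (2-1) = 1
First group: deep chain of depth 6 + 1 sibling pairs
Remaining 1 groups: simple '[]' each

Answer: [[[[[[]]]]][]][]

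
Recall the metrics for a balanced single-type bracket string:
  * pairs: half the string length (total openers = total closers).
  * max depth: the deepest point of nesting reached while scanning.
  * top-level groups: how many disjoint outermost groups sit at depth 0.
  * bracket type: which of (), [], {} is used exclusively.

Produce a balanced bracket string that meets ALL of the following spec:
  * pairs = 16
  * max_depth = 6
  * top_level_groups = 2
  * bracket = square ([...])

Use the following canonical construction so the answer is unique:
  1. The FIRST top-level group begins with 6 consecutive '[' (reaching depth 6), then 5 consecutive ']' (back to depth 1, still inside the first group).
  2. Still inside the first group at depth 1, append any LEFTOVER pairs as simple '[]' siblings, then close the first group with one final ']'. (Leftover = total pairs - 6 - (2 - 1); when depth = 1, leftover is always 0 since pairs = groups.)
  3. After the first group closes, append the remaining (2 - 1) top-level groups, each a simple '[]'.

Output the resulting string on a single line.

Spec: pairs=16 depth=6 groups=2
Leftover pairs = 16 - 6 - (2-1) = 9
First group: deep chain of depth 6 + 9 sibling pairs
Remaining 1 groups: simple '[]' each

Answer: [[[[[[]]]]][][][][][][][][][]][]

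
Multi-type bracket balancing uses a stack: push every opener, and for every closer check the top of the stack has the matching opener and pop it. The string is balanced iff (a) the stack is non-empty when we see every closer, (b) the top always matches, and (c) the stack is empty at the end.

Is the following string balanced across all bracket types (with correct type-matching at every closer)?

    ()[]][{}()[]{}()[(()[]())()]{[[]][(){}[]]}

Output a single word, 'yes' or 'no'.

Answer: no

Derivation:
pos 0: push '('; stack = (
pos 1: ')' matches '('; pop; stack = (empty)
pos 2: push '['; stack = [
pos 3: ']' matches '['; pop; stack = (empty)
pos 4: saw closer ']' but stack is empty → INVALID
Verdict: unmatched closer ']' at position 4 → no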